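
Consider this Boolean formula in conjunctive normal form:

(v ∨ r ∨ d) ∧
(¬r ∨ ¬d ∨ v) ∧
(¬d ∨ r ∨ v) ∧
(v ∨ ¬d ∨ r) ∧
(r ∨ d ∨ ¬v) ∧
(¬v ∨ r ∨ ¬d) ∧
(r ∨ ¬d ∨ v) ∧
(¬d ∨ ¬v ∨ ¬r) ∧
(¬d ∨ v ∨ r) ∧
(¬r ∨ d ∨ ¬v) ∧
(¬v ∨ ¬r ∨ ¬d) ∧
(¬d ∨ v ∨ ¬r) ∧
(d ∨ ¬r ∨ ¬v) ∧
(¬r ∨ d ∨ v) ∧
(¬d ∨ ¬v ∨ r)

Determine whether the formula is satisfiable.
No

No, the formula is not satisfiable.

No assignment of truth values to the variables can make all 15 clauses true simultaneously.

The formula is UNSAT (unsatisfiable).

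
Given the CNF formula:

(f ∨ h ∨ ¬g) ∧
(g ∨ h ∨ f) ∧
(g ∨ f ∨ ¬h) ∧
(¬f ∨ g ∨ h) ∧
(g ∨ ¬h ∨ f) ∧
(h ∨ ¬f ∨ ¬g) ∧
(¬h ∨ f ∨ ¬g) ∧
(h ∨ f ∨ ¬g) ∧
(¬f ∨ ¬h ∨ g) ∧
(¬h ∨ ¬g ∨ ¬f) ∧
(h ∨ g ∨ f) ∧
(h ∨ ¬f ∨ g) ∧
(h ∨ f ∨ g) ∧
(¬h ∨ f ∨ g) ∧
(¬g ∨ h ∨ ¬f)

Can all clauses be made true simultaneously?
No

No, the formula is not satisfiable.

No assignment of truth values to the variables can make all 15 clauses true simultaneously.

The formula is UNSAT (unsatisfiable).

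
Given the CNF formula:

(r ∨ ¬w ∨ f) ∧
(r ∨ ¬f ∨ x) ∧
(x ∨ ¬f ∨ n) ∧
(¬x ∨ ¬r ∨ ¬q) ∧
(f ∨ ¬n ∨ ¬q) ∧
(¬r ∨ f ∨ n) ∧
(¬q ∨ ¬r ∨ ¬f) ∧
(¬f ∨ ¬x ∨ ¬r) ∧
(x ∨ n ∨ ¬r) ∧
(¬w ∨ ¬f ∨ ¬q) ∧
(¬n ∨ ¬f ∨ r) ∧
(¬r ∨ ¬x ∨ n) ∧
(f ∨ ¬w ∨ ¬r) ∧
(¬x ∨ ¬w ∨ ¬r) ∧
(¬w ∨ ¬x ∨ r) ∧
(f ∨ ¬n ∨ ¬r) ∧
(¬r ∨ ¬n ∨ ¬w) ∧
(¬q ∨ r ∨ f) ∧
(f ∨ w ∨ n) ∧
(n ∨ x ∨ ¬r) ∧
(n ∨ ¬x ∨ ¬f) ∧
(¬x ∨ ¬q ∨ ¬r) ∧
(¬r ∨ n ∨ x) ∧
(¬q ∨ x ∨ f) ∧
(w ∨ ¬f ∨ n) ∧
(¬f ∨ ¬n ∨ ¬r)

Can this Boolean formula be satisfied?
Yes

Yes, the formula is satisfiable.

One satisfying assignment is: q=False, x=False, r=False, n=True, f=False, w=False

Verification: With this assignment, all 26 clauses evaluate to true.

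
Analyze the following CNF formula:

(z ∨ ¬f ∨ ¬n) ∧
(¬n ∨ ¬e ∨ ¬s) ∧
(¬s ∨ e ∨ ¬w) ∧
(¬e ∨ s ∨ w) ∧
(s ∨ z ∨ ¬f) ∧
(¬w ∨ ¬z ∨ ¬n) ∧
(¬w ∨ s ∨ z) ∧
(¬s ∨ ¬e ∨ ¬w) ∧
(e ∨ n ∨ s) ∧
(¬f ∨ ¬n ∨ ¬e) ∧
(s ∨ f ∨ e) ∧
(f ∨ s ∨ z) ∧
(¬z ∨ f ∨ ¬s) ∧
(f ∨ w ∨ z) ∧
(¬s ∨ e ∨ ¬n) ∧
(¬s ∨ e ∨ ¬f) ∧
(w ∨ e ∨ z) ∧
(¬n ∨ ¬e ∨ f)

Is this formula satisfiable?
Yes

Yes, the formula is satisfiable.

One satisfying assignment is: s=False, f=True, e=False, n=True, w=False, z=True

Verification: With this assignment, all 18 clauses evaluate to true.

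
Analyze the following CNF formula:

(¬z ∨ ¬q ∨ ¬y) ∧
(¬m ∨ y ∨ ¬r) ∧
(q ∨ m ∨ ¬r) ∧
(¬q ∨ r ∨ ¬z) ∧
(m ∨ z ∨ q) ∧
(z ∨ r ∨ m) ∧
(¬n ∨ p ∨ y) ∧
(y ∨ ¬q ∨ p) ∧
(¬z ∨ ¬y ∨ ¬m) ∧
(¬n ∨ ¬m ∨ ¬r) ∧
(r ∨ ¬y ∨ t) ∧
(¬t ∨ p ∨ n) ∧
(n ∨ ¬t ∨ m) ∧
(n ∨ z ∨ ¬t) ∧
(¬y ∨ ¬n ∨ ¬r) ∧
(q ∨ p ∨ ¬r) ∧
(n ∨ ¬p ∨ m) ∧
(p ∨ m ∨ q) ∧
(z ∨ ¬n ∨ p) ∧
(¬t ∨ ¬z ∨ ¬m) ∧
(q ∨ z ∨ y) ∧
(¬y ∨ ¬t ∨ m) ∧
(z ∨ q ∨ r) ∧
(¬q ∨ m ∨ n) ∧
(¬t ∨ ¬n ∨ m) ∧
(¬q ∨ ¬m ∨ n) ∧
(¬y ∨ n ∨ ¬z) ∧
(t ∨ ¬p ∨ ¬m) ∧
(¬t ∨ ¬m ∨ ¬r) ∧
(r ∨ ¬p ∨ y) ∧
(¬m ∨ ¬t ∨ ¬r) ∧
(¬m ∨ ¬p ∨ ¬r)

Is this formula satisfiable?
Yes

Yes, the formula is satisfiable.

One satisfying assignment is: y=False, t=False, r=False, q=False, z=True, m=True, n=False, p=False

Verification: With this assignment, all 32 clauses evaluate to true.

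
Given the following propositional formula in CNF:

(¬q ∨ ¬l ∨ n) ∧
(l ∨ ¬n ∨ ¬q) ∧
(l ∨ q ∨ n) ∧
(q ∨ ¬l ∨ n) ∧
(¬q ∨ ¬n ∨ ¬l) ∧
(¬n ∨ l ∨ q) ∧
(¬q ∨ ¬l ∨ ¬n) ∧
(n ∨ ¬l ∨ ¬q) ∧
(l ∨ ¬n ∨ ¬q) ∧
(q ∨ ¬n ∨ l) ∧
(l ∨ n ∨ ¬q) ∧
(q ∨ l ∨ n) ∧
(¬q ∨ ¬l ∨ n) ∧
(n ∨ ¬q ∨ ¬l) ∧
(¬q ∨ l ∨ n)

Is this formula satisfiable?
Yes

Yes, the formula is satisfiable.

One satisfying assignment is: q=False, l=True, n=True

Verification: With this assignment, all 15 clauses evaluate to true.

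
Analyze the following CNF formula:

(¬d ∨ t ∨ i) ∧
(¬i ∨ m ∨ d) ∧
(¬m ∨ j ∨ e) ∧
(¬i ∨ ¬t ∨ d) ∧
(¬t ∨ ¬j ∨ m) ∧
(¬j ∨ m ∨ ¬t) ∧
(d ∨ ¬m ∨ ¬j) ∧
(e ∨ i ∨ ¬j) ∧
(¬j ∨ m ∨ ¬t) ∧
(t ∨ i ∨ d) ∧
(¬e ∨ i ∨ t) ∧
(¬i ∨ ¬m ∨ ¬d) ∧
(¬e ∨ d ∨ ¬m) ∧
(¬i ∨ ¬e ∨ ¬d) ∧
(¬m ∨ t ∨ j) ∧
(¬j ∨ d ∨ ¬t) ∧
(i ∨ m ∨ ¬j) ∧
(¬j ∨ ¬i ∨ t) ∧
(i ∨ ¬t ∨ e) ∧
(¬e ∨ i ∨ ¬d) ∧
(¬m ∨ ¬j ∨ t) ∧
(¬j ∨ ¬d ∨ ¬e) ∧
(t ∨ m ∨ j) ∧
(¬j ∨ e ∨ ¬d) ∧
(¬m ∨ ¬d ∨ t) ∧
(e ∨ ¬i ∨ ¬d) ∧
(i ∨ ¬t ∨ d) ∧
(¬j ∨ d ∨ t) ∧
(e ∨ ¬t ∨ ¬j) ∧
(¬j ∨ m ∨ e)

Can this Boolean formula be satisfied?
No

No, the formula is not satisfiable.

No assignment of truth values to the variables can make all 30 clauses true simultaneously.

The formula is UNSAT (unsatisfiable).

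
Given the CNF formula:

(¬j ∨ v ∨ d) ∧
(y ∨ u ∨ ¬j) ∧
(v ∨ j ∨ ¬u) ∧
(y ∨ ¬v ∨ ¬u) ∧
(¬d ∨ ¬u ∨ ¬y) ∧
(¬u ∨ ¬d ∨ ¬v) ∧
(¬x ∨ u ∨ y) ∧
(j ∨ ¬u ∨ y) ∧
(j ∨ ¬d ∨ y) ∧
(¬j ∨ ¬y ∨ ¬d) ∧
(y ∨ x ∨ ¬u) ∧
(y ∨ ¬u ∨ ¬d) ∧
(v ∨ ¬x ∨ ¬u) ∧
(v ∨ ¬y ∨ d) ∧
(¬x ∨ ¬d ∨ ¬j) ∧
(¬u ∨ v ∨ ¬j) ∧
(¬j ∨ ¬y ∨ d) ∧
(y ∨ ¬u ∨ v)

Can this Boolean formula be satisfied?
Yes

Yes, the formula is satisfiable.

One satisfying assignment is: x=False, u=False, j=False, d=False, y=False, v=False

Verification: With this assignment, all 18 clauses evaluate to true.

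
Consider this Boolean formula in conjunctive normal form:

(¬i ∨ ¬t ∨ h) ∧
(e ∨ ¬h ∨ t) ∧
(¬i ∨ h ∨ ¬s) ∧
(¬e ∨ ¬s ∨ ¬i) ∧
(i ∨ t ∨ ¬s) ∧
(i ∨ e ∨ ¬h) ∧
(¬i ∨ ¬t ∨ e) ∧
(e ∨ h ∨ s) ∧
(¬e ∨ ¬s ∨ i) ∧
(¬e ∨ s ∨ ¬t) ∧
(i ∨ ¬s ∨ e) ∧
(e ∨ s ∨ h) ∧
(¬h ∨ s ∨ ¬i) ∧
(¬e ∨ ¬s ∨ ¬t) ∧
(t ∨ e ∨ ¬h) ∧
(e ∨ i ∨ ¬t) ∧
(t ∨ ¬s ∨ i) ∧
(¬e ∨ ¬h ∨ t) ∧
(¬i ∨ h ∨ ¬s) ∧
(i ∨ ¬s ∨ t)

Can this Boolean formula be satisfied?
Yes

Yes, the formula is satisfiable.

One satisfying assignment is: t=False, i=False, e=True, h=False, s=False

Verification: With this assignment, all 20 clauses evaluate to true.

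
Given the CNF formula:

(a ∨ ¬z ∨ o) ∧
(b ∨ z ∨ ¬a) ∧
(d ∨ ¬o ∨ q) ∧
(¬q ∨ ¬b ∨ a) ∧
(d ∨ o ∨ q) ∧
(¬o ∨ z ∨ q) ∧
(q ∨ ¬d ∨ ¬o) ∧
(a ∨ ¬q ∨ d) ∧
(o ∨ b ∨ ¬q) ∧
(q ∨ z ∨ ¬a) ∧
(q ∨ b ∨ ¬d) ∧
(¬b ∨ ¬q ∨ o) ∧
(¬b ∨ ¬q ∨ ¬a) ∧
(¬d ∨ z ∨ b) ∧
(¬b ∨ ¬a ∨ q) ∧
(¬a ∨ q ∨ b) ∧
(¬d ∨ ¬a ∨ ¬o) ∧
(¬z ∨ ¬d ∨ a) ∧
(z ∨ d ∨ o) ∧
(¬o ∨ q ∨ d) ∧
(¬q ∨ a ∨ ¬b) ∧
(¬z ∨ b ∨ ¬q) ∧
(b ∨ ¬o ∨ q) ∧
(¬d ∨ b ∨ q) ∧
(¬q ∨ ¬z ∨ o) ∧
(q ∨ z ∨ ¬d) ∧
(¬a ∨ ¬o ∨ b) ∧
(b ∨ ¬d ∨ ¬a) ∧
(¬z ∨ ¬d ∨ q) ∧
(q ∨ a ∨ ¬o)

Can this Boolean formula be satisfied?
No

No, the formula is not satisfiable.

No assignment of truth values to the variables can make all 30 clauses true simultaneously.

The formula is UNSAT (unsatisfiable).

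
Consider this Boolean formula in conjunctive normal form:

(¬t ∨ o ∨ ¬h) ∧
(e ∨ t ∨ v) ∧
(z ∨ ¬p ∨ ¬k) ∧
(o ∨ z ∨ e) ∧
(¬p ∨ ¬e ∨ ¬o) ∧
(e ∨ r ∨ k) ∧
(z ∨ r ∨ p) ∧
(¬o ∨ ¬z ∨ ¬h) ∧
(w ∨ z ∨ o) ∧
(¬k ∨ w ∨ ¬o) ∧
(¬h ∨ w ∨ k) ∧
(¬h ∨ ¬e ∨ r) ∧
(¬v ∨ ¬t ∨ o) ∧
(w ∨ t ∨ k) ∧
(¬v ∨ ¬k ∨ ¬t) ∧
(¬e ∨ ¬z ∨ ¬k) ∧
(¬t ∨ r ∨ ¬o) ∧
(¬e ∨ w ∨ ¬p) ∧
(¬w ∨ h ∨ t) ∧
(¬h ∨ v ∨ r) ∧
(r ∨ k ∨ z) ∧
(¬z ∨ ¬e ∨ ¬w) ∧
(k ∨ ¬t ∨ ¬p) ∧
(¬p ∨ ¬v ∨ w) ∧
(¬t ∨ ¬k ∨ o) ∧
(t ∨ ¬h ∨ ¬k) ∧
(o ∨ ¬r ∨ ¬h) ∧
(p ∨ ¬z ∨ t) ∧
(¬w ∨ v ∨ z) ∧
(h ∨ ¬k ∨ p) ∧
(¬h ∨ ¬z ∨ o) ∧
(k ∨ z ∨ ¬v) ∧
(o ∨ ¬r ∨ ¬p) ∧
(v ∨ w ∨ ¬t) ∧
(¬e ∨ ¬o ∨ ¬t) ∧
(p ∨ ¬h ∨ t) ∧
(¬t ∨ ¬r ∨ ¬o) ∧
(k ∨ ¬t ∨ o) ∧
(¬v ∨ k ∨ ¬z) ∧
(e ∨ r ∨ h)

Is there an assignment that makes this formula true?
No

No, the formula is not satisfiable.

No assignment of truth values to the variables can make all 40 clauses true simultaneously.

The formula is UNSAT (unsatisfiable).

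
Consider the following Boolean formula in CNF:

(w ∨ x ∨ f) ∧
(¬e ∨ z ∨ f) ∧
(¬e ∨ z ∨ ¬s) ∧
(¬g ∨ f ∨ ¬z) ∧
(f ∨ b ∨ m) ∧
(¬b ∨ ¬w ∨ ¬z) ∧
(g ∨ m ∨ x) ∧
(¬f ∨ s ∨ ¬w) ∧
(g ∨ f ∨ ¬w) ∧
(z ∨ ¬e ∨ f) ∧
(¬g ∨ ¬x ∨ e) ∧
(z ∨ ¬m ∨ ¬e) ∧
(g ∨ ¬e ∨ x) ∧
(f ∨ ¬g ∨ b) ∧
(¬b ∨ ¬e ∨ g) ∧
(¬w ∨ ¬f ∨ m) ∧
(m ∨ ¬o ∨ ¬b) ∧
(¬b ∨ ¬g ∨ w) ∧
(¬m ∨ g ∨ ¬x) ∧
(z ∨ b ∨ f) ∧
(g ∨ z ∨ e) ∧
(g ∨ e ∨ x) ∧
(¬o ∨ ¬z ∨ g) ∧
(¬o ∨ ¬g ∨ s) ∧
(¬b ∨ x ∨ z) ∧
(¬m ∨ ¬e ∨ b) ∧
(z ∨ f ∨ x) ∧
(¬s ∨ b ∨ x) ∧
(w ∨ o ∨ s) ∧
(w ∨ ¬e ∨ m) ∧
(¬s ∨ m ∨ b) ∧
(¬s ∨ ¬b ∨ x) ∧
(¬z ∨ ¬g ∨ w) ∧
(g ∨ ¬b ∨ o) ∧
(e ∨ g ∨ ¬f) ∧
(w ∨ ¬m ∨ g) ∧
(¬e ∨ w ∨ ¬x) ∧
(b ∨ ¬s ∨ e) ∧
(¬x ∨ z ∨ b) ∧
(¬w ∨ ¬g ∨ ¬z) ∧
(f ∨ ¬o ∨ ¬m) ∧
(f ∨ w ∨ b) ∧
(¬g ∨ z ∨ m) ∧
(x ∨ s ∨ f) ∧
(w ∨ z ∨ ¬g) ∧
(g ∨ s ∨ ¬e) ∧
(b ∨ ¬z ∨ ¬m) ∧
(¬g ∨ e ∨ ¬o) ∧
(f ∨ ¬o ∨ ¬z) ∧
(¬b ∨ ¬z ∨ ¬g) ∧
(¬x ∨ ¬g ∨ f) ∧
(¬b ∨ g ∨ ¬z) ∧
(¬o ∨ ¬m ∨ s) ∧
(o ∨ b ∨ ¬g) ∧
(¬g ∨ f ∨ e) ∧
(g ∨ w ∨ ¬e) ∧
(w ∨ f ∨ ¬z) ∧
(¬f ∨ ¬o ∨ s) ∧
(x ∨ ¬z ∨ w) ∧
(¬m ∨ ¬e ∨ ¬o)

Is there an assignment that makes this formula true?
No

No, the formula is not satisfiable.

No assignment of truth values to the variables can make all 60 clauses true simultaneously.

The formula is UNSAT (unsatisfiable).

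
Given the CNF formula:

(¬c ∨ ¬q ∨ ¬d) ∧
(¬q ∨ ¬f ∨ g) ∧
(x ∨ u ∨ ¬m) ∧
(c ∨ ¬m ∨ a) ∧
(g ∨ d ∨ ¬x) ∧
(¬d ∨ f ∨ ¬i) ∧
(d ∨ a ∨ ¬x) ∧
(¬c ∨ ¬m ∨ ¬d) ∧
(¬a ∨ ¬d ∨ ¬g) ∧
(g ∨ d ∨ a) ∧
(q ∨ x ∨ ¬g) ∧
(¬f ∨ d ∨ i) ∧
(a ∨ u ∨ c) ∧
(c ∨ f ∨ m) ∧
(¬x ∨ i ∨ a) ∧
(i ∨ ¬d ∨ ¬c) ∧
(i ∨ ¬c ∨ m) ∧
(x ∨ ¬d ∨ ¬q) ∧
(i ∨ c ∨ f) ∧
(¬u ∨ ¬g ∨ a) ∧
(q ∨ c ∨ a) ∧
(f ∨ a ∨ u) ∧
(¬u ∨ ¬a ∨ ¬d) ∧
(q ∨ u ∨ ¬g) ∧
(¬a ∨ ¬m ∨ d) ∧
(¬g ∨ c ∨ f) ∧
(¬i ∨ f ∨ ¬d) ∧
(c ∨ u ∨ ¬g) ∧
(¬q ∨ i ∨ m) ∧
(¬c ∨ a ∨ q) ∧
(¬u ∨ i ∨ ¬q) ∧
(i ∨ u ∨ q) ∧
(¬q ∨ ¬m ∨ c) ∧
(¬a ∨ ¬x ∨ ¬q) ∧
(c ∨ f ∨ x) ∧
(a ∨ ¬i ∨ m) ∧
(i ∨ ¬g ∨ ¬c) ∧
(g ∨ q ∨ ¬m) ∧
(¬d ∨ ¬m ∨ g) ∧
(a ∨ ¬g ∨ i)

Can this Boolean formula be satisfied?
Yes

Yes, the formula is satisfiable.

One satisfying assignment is: a=True, d=False, i=True, q=False, g=False, x=False, c=False, u=True, m=False, f=True

Verification: With this assignment, all 40 clauses evaluate to true.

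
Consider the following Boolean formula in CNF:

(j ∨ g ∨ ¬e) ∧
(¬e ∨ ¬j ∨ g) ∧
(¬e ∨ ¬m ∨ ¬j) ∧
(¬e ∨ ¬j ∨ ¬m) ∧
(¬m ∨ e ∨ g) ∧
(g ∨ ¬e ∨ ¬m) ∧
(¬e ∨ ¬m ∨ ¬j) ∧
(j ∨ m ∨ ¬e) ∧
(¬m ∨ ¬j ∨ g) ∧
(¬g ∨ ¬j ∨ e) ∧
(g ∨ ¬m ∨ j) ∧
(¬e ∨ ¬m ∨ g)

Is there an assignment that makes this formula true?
Yes

Yes, the formula is satisfiable.

One satisfying assignment is: m=False, g=False, j=False, e=False

Verification: With this assignment, all 12 clauses evaluate to true.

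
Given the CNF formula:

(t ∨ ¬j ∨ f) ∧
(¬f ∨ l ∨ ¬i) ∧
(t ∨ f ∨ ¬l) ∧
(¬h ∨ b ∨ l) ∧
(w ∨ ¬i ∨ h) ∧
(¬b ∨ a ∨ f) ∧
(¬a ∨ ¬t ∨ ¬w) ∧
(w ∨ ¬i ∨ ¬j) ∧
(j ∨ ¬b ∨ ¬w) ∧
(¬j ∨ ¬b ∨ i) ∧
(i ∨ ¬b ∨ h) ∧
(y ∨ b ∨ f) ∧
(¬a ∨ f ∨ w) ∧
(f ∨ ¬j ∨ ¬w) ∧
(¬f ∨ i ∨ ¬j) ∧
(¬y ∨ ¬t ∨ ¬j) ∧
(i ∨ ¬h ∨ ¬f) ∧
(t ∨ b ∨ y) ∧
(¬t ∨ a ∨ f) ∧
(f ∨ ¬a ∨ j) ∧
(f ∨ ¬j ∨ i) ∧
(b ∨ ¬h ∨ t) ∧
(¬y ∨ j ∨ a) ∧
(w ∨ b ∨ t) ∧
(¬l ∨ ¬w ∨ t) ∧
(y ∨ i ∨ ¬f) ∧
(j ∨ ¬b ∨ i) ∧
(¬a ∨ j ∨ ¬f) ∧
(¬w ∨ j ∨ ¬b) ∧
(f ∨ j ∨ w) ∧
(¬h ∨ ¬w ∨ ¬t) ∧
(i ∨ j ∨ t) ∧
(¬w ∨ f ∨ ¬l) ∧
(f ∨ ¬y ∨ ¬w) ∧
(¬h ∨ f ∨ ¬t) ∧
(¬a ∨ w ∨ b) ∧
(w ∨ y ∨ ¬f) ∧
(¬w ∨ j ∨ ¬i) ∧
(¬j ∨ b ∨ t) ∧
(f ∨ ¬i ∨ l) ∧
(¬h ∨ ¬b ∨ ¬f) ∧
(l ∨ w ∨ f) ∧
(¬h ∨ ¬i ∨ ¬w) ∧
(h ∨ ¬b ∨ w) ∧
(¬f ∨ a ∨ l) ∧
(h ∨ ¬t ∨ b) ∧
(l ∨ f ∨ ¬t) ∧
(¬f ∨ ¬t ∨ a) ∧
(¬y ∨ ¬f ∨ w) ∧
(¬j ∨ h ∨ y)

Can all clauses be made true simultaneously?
No

No, the formula is not satisfiable.

No assignment of truth values to the variables can make all 50 clauses true simultaneously.

The formula is UNSAT (unsatisfiable).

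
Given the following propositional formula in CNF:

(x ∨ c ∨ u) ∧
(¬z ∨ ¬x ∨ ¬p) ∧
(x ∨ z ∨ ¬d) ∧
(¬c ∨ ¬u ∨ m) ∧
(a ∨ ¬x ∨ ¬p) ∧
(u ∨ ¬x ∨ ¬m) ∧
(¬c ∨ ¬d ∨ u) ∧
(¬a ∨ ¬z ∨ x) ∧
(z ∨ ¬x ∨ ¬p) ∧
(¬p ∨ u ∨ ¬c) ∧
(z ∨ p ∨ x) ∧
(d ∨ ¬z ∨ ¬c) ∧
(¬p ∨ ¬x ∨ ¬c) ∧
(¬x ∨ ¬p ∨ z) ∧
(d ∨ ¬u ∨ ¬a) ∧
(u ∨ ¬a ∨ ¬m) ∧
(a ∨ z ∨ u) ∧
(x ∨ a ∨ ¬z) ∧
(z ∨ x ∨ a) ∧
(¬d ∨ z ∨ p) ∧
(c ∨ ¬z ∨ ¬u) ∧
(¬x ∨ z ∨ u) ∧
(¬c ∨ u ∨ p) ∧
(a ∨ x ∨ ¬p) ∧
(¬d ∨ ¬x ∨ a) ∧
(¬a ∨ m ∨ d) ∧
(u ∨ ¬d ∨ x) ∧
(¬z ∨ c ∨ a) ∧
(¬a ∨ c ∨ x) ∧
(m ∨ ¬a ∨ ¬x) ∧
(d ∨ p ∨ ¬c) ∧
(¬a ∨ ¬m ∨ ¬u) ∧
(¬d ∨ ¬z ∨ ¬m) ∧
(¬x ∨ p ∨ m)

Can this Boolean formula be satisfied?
Yes

Yes, the formula is satisfiable.

One satisfying assignment is: p=False, d=False, x=True, c=False, u=True, z=False, m=True, a=False

Verification: With this assignment, all 34 clauses evaluate to true.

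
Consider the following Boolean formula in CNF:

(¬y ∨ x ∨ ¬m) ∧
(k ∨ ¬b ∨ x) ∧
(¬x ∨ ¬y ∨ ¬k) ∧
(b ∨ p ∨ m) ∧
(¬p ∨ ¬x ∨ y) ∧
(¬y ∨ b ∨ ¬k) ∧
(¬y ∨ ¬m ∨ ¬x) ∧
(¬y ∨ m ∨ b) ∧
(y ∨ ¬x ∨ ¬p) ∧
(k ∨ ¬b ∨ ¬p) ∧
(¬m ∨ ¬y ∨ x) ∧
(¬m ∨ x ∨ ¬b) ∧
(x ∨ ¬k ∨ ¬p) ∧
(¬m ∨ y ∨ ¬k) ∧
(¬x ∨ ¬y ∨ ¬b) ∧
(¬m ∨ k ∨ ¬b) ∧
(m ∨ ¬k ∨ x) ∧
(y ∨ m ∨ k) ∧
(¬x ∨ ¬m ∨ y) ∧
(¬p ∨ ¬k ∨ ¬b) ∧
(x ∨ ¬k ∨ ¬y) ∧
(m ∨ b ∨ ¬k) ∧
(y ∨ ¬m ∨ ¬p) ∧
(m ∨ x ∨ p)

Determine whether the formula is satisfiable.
Yes

Yes, the formula is satisfiable.

One satisfying assignment is: y=False, b=False, x=False, p=False, k=False, m=True

Verification: With this assignment, all 24 clauses evaluate to true.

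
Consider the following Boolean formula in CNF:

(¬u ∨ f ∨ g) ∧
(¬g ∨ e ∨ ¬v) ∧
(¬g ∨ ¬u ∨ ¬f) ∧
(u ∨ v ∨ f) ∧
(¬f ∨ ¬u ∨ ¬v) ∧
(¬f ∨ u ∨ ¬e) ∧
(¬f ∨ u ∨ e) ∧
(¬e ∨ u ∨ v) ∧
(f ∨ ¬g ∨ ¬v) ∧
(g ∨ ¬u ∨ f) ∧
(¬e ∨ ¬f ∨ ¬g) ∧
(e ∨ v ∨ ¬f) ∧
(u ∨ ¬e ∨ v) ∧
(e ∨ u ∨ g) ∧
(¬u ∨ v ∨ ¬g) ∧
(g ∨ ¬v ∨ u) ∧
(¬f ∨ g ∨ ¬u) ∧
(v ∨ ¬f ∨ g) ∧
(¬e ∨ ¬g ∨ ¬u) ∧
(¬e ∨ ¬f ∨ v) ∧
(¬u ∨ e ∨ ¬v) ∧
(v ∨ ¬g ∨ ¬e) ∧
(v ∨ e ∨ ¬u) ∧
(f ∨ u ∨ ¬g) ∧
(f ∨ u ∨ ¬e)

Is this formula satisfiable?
No

No, the formula is not satisfiable.

No assignment of truth values to the variables can make all 25 clauses true simultaneously.

The formula is UNSAT (unsatisfiable).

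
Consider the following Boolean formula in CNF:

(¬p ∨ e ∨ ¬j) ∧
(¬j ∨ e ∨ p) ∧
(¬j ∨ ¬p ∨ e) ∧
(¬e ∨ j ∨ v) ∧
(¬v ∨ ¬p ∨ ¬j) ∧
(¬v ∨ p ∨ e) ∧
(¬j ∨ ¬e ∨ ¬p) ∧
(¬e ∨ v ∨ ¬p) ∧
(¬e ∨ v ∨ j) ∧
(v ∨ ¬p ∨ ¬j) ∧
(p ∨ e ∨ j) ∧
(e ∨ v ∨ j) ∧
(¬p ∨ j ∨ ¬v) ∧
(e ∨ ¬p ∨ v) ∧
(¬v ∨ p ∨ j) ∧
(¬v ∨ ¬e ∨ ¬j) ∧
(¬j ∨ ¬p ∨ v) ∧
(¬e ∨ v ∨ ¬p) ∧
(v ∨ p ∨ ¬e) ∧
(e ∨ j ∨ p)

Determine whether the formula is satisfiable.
No

No, the formula is not satisfiable.

No assignment of truth values to the variables can make all 20 clauses true simultaneously.

The formula is UNSAT (unsatisfiable).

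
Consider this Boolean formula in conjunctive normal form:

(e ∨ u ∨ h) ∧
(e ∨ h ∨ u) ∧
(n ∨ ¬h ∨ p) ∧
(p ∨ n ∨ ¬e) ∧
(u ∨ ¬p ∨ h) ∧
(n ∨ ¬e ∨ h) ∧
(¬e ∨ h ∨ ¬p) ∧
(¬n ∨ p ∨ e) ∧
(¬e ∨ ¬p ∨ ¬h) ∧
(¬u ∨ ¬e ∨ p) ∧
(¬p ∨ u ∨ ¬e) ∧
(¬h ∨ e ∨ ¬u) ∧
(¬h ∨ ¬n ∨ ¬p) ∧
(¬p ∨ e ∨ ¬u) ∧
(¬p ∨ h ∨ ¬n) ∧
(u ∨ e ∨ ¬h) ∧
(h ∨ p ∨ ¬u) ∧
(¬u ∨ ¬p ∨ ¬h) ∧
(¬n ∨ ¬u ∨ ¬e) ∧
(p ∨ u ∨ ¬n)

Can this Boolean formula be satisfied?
No

No, the formula is not satisfiable.

No assignment of truth values to the variables can make all 20 clauses true simultaneously.

The formula is UNSAT (unsatisfiable).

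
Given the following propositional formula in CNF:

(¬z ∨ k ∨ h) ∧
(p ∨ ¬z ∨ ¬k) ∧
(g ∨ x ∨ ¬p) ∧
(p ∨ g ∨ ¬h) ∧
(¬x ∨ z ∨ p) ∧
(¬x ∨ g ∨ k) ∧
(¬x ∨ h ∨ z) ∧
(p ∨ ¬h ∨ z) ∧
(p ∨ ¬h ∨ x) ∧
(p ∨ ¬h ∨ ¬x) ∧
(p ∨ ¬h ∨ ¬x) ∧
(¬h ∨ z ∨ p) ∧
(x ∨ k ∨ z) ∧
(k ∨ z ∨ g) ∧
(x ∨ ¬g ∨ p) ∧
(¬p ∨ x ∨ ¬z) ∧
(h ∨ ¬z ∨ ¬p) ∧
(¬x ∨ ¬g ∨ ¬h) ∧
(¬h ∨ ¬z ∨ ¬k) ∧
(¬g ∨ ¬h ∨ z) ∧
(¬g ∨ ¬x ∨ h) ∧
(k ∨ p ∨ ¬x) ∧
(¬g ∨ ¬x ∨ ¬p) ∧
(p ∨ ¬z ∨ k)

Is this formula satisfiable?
Yes

Yes, the formula is satisfiable.

One satisfying assignment is: g=False, z=False, h=False, x=False, p=False, k=True

Verification: With this assignment, all 24 clauses evaluate to true.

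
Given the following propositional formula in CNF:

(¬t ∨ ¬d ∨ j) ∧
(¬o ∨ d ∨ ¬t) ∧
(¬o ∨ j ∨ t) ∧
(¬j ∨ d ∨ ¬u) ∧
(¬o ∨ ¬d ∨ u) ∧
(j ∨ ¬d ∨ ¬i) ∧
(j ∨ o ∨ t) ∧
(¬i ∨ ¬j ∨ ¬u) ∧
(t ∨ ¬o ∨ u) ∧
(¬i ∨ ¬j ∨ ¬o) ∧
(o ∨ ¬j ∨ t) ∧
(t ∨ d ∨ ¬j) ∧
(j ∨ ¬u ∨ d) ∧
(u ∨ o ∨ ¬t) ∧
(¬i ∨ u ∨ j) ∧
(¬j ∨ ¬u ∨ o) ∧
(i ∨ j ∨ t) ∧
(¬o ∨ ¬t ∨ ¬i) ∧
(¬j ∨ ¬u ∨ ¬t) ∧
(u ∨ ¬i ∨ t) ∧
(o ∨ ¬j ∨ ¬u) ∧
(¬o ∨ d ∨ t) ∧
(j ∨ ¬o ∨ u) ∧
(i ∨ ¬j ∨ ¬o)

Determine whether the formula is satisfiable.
No

No, the formula is not satisfiable.

No assignment of truth values to the variables can make all 24 clauses true simultaneously.

The formula is UNSAT (unsatisfiable).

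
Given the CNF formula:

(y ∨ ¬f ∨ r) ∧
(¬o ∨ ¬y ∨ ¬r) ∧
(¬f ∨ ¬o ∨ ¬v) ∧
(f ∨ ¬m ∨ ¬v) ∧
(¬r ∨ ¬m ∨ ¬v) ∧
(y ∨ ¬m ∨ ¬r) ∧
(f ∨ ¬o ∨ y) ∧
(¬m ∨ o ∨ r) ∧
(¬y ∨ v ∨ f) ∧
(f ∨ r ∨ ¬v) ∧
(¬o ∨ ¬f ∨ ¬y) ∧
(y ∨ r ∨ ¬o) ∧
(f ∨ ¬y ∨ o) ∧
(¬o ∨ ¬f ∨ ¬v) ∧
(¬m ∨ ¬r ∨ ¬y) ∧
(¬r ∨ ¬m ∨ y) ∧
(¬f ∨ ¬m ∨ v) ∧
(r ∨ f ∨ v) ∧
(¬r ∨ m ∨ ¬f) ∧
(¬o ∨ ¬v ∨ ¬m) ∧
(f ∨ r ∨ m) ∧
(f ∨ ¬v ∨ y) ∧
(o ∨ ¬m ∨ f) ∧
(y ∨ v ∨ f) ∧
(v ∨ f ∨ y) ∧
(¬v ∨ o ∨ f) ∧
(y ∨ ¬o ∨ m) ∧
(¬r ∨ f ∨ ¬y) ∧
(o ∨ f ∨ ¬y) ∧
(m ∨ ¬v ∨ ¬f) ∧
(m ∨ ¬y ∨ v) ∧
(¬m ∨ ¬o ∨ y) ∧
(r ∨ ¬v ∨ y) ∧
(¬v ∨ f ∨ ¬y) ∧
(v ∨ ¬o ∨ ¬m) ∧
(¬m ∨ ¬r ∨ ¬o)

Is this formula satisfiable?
No

No, the formula is not satisfiable.

No assignment of truth values to the variables can make all 36 clauses true simultaneously.

The formula is UNSAT (unsatisfiable).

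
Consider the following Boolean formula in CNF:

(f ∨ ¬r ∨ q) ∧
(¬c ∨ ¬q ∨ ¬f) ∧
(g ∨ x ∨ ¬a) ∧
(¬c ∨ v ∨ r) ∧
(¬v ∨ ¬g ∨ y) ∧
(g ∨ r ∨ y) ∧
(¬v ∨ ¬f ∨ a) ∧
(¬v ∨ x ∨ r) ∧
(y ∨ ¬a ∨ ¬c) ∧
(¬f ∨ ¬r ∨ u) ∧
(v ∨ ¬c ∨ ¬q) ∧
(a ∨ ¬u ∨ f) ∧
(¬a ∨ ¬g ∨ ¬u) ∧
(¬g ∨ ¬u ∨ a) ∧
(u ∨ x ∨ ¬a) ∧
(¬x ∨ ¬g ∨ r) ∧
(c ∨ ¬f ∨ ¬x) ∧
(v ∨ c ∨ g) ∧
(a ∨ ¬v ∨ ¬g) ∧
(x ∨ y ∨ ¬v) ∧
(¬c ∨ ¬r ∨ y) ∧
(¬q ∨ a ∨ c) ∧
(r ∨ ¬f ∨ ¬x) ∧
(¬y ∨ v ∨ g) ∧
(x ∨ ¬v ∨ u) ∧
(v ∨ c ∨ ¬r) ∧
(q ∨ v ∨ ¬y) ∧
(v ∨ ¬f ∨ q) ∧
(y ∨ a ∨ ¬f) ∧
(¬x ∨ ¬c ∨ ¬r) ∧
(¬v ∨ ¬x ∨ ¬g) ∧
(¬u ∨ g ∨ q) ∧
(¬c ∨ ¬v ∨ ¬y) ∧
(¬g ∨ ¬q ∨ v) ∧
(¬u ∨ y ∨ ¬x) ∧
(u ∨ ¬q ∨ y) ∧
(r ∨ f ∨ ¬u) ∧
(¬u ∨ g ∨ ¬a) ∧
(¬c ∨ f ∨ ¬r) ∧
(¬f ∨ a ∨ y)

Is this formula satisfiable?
Yes

Yes, the formula is satisfiable.

One satisfying assignment is: y=False, r=False, g=True, f=False, c=False, a=False, u=False, q=False, x=False, v=False

Verification: With this assignment, all 40 clauses evaluate to true.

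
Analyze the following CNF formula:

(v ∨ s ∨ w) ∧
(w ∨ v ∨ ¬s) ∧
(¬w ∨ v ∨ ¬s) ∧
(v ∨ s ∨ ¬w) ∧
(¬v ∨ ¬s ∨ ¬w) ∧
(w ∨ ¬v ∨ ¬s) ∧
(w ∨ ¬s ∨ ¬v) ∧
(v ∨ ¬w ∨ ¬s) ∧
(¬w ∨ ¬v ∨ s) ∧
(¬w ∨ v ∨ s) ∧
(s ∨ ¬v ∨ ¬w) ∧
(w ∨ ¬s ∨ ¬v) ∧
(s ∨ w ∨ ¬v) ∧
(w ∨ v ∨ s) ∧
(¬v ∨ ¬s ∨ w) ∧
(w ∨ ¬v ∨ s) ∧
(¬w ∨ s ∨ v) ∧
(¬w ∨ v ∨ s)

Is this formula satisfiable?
No

No, the formula is not satisfiable.

No assignment of truth values to the variables can make all 18 clauses true simultaneously.

The formula is UNSAT (unsatisfiable).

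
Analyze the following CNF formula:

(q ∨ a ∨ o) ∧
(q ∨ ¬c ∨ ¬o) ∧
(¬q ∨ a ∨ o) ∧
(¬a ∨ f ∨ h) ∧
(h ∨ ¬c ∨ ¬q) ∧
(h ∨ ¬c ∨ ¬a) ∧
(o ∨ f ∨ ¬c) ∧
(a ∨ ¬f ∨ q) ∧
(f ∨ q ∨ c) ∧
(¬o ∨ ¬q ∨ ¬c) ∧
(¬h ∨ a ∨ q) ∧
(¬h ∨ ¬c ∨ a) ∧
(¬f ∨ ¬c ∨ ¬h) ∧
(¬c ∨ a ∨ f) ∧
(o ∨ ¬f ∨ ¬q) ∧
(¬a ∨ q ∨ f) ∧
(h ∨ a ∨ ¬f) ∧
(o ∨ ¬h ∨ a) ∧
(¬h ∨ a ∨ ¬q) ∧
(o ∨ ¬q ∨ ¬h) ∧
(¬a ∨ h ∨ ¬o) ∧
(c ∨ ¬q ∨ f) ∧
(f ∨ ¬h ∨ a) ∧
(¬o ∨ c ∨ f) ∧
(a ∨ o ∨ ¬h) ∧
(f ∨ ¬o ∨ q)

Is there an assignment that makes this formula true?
Yes

Yes, the formula is satisfiable.

One satisfying assignment is: f=True, a=True, o=False, c=False, q=False, h=False

Verification: With this assignment, all 26 clauses evaluate to true.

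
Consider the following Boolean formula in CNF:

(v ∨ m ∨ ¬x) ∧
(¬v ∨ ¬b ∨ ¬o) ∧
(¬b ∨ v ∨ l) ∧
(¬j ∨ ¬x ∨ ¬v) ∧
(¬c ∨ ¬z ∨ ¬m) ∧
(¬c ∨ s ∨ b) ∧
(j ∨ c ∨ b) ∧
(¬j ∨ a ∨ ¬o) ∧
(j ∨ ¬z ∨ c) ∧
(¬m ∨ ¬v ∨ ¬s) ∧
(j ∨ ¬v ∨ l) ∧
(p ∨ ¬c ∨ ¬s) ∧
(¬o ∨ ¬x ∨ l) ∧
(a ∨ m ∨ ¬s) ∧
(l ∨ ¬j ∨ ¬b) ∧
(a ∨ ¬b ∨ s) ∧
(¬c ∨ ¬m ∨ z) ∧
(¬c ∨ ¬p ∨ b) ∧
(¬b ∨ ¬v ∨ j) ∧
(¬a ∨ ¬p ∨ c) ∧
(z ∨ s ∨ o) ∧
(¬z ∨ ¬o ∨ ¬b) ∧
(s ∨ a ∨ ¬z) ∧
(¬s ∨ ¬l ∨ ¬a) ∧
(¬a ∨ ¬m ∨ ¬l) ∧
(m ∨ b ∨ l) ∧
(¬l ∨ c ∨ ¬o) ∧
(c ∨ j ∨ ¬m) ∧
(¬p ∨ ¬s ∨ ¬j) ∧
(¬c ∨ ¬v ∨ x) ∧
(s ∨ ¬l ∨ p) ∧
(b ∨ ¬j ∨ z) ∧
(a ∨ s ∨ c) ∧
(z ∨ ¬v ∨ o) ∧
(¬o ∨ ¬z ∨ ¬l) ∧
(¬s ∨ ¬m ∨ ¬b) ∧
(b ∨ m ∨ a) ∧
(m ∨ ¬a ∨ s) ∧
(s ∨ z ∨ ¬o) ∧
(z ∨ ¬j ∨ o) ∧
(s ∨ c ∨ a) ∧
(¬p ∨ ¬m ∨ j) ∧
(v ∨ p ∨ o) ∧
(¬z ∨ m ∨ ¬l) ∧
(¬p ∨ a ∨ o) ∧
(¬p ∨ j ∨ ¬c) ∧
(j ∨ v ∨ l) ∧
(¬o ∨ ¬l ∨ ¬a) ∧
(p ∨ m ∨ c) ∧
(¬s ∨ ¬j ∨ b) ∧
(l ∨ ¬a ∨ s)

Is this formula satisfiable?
No

No, the formula is not satisfiable.

No assignment of truth values to the variables can make all 51 clauses true simultaneously.

The formula is UNSAT (unsatisfiable).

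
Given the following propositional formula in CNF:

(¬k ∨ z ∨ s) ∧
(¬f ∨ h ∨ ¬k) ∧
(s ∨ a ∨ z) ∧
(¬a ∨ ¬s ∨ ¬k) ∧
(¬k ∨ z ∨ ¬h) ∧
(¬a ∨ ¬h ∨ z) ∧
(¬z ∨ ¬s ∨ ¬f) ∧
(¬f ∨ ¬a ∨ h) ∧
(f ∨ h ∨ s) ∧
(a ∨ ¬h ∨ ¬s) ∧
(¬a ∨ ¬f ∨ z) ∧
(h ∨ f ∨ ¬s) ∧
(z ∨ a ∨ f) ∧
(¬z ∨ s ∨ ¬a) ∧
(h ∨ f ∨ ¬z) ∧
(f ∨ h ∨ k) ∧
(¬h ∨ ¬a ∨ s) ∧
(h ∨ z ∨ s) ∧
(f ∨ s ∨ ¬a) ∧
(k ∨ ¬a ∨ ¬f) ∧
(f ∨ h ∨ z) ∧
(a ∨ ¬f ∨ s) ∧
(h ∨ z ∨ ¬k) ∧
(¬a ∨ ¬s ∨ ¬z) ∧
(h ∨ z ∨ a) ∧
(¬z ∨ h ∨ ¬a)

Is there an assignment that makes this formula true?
Yes

Yes, the formula is satisfiable.

One satisfying assignment is: f=False, k=False, s=False, a=False, z=True, h=True

Verification: With this assignment, all 26 clauses evaluate to true.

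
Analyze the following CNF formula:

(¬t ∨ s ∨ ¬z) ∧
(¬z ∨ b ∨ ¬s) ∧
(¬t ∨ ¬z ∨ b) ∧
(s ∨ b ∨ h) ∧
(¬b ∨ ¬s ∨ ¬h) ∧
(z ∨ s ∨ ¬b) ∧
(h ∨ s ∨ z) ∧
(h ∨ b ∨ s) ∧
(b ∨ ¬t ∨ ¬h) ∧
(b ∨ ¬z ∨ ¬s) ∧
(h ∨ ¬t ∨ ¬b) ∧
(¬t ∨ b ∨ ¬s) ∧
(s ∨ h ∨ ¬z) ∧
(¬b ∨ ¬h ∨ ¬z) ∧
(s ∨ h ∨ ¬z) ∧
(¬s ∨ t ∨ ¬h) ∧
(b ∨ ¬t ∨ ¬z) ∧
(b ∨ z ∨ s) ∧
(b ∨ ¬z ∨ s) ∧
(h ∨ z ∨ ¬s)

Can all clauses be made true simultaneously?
Yes

Yes, the formula is satisfiable.

One satisfying assignment is: s=True, b=True, h=False, t=False, z=True

Verification: With this assignment, all 20 clauses evaluate to true.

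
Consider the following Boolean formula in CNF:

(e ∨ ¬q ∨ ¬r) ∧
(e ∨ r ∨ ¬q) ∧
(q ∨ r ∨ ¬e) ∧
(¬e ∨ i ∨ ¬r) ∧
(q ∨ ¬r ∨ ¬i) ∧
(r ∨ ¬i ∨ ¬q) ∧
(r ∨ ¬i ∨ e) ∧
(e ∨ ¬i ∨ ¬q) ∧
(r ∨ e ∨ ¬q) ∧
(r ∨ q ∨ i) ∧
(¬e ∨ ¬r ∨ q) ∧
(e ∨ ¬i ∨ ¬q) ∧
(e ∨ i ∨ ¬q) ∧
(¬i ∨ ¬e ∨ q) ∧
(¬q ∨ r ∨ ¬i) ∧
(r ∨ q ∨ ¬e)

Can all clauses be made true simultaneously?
Yes

Yes, the formula is satisfiable.

One satisfying assignment is: e=True, r=False, i=False, q=True

Verification: With this assignment, all 16 clauses evaluate to true.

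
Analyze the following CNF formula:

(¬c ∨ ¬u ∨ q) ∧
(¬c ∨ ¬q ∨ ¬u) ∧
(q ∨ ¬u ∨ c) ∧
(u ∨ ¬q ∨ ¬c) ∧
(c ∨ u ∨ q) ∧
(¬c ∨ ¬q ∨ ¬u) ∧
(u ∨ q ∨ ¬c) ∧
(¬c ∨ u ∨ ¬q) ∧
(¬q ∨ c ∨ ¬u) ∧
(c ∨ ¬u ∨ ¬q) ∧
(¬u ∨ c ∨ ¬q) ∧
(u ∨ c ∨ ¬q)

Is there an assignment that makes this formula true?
No

No, the formula is not satisfiable.

No assignment of truth values to the variables can make all 12 clauses true simultaneously.

The formula is UNSAT (unsatisfiable).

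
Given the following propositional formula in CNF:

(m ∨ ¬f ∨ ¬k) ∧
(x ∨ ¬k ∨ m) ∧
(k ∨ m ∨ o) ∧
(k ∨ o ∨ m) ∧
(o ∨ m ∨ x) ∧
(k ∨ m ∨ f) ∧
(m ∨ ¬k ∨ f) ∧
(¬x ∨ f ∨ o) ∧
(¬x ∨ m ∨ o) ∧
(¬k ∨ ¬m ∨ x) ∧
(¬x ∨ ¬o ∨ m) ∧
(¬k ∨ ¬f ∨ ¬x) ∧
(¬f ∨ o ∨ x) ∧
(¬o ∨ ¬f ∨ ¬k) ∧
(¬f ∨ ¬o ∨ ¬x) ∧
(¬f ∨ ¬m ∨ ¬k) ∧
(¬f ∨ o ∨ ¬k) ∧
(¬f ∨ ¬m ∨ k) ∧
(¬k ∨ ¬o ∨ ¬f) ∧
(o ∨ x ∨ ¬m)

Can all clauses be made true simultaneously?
Yes

Yes, the formula is satisfiable.

One satisfying assignment is: m=False, k=False, x=False, o=True, f=True

Verification: With this assignment, all 20 clauses evaluate to true.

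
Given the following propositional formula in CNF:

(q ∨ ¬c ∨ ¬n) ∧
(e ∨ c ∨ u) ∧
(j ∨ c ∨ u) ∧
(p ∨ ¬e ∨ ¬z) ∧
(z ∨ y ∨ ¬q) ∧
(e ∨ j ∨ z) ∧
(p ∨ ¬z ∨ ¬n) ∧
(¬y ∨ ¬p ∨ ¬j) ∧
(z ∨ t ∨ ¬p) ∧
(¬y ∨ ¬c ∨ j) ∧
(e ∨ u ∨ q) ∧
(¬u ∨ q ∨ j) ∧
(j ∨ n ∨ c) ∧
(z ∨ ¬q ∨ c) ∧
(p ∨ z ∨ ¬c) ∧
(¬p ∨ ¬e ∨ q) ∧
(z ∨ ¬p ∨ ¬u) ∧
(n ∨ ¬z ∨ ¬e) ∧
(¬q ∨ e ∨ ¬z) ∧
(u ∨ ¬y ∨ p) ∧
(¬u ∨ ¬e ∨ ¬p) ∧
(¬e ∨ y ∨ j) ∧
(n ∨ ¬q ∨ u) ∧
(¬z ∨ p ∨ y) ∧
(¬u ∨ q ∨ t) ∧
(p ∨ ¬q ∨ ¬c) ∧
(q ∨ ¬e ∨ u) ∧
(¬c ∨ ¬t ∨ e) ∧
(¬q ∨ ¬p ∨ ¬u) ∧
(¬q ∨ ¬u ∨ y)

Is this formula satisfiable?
Yes

Yes, the formula is satisfiable.

One satisfying assignment is: j=True, q=False, z=False, p=False, e=True, t=True, c=False, u=True, y=True, n=False

Verification: With this assignment, all 30 clauses evaluate to true.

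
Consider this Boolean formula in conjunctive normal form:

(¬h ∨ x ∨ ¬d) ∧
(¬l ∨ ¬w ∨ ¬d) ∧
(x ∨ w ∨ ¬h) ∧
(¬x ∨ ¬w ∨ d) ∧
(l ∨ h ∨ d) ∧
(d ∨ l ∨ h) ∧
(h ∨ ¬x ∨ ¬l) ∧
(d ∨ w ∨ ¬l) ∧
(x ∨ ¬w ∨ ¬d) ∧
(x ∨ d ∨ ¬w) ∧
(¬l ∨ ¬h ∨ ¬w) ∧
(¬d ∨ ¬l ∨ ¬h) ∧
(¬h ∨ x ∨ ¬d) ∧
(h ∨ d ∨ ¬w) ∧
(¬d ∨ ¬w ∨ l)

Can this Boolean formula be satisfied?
Yes

Yes, the formula is satisfiable.

One satisfying assignment is: l=False, d=True, h=False, x=False, w=False

Verification: With this assignment, all 15 clauses evaluate to true.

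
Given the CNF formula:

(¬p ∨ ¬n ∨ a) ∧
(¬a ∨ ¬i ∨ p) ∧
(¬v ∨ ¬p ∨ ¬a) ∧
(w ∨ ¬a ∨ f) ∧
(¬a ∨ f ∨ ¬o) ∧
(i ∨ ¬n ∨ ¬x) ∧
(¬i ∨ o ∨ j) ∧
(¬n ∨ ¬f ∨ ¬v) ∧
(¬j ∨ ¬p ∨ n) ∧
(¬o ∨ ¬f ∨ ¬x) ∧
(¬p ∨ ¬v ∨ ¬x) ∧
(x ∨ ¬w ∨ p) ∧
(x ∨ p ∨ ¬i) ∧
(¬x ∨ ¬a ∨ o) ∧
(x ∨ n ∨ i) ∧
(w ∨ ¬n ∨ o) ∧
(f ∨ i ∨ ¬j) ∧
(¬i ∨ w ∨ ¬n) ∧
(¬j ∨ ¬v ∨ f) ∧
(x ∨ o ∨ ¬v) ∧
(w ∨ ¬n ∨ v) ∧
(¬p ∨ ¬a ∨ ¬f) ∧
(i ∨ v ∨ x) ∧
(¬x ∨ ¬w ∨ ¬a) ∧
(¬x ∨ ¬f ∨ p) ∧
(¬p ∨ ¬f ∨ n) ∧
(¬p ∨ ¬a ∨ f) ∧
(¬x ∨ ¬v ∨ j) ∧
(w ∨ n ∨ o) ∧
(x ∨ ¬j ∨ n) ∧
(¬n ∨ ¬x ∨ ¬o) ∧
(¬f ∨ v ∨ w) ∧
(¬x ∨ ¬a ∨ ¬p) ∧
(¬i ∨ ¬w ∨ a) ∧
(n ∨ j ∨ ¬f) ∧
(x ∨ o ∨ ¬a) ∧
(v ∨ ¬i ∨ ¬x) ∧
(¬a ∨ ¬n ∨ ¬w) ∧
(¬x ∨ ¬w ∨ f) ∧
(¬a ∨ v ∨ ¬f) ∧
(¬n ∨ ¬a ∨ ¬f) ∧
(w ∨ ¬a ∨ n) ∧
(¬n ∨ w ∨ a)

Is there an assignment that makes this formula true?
Yes

Yes, the formula is satisfiable.

One satisfying assignment is: v=False, a=False, i=False, n=False, f=False, j=False, p=False, w=False, x=True, o=True

Verification: With this assignment, all 43 clauses evaluate to true.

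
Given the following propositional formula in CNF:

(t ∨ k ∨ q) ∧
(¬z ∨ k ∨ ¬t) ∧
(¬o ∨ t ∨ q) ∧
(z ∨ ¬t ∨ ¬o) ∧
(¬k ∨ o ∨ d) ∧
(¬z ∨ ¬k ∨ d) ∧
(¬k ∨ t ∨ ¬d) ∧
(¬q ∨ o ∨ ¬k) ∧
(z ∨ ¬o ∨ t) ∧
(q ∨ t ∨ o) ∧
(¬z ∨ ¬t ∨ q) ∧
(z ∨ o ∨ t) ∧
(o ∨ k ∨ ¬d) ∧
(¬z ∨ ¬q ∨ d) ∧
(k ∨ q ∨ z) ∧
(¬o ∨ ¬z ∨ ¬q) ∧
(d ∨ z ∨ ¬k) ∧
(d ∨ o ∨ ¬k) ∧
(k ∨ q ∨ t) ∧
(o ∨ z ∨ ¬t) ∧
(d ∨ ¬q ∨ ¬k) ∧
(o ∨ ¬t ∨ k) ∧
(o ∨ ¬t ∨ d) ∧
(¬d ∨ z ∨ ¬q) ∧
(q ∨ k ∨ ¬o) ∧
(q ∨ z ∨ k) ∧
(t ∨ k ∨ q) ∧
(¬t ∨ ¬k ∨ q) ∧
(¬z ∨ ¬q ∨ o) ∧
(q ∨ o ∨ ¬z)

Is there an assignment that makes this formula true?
No

No, the formula is not satisfiable.

No assignment of truth values to the variables can make all 30 clauses true simultaneously.

The formula is UNSAT (unsatisfiable).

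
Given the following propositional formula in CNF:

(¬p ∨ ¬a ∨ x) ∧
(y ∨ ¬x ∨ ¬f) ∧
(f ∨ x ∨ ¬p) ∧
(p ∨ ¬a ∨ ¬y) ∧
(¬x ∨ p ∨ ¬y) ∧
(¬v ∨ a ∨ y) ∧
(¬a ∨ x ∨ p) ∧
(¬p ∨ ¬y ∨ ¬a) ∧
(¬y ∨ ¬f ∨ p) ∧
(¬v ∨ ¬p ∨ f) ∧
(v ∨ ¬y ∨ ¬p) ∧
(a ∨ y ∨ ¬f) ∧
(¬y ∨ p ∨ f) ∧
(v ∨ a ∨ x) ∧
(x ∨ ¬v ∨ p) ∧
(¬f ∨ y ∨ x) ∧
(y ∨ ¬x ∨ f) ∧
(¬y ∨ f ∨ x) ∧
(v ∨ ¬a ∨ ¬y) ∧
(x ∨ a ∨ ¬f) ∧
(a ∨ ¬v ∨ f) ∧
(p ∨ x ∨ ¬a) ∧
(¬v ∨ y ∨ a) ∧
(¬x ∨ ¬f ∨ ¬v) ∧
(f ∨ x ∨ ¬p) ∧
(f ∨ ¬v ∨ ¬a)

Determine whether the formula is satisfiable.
No

No, the formula is not satisfiable.

No assignment of truth values to the variables can make all 26 clauses true simultaneously.

The formula is UNSAT (unsatisfiable).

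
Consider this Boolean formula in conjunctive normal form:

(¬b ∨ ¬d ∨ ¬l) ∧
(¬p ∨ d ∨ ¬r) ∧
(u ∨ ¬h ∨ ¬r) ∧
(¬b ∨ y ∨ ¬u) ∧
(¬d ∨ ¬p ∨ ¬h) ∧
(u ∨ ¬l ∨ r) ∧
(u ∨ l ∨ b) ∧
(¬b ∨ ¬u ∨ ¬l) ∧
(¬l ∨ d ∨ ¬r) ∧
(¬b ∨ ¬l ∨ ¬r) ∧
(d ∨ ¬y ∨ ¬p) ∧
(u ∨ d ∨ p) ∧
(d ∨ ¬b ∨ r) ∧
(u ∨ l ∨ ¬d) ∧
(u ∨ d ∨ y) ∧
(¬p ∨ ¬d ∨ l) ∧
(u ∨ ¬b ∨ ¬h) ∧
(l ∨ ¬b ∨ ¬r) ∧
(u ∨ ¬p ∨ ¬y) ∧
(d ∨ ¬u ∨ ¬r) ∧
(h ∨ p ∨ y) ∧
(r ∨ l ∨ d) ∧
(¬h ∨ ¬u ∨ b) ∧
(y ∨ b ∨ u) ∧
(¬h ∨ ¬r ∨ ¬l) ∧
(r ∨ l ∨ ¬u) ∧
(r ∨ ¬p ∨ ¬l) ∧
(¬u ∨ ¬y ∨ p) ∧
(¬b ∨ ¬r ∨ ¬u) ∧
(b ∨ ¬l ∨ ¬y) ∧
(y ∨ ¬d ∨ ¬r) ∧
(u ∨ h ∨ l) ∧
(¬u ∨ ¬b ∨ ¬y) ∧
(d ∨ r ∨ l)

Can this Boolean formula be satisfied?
No

No, the formula is not satisfiable.

No assignment of truth values to the variables can make all 34 clauses true simultaneously.

The formula is UNSAT (unsatisfiable).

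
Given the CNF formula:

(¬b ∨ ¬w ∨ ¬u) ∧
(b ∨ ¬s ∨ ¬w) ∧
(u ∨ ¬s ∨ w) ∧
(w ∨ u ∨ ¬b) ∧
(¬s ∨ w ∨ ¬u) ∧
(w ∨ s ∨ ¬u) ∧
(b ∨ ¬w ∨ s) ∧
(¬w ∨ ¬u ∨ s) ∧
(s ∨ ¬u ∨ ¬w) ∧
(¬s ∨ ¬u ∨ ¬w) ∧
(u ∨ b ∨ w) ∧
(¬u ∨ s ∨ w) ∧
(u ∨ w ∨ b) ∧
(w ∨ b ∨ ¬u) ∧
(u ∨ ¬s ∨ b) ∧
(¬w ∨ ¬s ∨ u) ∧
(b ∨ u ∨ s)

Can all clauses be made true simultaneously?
Yes

Yes, the formula is satisfiable.

One satisfying assignment is: s=False, b=True, u=False, w=True

Verification: With this assignment, all 17 clauses evaluate to true.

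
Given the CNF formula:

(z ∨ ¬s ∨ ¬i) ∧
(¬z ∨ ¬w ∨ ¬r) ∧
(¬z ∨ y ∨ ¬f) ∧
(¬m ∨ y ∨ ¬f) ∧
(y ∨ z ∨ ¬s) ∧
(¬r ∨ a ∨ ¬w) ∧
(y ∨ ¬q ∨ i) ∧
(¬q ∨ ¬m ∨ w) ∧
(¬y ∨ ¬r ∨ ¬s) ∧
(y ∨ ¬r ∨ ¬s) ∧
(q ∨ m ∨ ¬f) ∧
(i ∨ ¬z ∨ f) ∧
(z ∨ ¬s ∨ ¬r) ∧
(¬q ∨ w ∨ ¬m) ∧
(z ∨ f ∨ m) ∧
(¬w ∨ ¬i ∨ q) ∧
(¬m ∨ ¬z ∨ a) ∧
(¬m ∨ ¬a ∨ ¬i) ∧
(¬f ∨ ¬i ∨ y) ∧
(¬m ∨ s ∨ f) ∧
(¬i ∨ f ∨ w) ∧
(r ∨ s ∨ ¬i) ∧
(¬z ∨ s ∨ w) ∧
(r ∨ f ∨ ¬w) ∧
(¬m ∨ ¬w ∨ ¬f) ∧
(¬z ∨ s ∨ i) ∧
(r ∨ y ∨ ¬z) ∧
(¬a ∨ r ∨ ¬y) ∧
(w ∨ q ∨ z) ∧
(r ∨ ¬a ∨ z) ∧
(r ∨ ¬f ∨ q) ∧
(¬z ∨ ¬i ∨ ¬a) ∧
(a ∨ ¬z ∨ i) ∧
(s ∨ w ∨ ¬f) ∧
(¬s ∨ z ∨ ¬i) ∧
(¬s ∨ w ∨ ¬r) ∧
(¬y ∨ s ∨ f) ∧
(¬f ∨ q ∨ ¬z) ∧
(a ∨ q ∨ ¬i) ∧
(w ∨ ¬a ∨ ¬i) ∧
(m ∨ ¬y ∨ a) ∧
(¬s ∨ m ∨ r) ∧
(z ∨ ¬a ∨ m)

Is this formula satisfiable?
No

No, the formula is not satisfiable.

No assignment of truth values to the variables can make all 43 clauses true simultaneously.

The formula is UNSAT (unsatisfiable).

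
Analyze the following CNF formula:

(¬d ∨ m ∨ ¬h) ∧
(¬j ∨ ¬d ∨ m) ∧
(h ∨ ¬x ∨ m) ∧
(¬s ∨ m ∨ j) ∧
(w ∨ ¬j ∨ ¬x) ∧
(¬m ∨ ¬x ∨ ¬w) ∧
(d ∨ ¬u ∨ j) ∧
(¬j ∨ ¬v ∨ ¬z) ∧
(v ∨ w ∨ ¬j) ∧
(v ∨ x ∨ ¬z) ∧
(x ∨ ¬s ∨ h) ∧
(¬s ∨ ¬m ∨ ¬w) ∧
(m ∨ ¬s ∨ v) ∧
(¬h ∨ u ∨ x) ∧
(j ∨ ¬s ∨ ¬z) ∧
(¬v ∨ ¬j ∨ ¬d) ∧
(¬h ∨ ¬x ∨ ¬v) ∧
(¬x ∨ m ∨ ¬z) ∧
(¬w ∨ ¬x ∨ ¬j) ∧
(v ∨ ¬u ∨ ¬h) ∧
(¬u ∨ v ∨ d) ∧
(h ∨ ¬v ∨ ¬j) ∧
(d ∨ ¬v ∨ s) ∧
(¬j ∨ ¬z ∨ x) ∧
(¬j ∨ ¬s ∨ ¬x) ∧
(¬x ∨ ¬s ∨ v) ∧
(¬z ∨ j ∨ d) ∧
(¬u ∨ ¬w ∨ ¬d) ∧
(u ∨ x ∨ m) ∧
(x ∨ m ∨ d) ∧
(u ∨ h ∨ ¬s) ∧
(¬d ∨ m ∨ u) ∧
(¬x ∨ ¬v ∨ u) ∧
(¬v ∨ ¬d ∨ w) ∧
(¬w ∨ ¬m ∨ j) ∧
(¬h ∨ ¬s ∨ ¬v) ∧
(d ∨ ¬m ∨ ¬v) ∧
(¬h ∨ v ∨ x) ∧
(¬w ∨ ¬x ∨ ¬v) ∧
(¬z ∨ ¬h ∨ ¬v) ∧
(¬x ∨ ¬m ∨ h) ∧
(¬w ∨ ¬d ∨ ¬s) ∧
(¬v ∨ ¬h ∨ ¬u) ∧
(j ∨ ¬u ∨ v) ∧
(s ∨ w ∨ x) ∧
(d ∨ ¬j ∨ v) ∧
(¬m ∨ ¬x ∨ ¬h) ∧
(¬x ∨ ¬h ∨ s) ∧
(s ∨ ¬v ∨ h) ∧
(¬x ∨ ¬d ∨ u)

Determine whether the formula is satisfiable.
Yes

Yes, the formula is satisfiable.

One satisfying assignment is: z=False, j=True, m=True, h=False, v=False, x=False, u=False, w=True, d=True, s=False

Verification: With this assignment, all 50 clauses evaluate to true.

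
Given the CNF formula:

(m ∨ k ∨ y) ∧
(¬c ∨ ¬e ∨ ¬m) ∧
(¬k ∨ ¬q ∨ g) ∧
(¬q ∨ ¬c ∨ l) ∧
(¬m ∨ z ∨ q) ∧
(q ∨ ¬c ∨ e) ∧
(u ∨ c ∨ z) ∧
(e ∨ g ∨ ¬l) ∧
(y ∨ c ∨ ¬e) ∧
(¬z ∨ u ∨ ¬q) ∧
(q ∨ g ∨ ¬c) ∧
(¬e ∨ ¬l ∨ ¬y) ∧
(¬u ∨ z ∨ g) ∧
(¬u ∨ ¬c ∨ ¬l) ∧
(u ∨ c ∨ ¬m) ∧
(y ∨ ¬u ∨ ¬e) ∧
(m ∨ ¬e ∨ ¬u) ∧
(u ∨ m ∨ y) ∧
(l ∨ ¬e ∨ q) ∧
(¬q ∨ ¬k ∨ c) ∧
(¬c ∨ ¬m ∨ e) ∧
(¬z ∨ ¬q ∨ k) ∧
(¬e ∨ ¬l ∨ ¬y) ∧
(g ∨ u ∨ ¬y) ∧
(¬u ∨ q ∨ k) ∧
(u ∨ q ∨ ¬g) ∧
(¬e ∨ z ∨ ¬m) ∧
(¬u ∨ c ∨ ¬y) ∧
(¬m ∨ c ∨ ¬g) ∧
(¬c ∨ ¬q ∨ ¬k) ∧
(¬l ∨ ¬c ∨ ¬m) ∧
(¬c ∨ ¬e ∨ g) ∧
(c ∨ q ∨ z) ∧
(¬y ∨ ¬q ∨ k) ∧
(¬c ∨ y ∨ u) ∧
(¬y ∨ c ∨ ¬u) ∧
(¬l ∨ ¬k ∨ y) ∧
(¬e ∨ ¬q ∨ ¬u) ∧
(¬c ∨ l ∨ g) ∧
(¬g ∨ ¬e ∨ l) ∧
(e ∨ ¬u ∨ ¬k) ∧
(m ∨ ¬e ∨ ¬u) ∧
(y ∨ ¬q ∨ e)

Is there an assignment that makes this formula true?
No

No, the formula is not satisfiable.

No assignment of truth values to the variables can make all 43 clauses true simultaneously.

The formula is UNSAT (unsatisfiable).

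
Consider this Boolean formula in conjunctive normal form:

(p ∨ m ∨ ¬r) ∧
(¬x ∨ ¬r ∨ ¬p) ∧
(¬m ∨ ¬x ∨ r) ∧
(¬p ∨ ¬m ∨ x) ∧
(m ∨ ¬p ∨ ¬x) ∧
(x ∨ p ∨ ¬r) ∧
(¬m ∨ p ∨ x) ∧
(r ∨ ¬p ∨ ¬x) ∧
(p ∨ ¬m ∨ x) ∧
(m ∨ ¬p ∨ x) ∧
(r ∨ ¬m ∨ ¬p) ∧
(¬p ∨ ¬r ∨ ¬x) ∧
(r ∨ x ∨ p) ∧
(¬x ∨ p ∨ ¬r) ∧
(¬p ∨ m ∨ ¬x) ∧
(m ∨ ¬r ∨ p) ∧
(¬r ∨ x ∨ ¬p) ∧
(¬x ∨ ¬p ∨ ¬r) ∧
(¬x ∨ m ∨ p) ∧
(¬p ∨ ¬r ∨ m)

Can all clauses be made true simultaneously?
No

No, the formula is not satisfiable.

No assignment of truth values to the variables can make all 20 clauses true simultaneously.

The formula is UNSAT (unsatisfiable).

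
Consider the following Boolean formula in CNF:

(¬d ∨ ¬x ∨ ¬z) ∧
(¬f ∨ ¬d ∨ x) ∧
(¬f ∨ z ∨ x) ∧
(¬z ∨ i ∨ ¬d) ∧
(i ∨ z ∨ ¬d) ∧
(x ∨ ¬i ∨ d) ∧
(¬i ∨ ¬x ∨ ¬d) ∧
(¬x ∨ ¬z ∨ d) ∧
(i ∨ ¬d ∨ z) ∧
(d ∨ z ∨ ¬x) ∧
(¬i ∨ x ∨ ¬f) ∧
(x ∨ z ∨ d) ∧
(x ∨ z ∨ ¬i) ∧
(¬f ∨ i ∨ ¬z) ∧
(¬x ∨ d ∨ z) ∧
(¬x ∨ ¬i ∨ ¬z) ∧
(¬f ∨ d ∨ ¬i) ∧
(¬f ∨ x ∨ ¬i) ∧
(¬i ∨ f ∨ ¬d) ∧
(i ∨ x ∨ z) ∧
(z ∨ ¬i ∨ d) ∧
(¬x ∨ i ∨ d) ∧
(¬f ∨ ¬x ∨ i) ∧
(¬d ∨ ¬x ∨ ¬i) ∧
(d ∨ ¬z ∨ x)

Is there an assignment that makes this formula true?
No

No, the formula is not satisfiable.

No assignment of truth values to the variables can make all 25 clauses true simultaneously.

The formula is UNSAT (unsatisfiable).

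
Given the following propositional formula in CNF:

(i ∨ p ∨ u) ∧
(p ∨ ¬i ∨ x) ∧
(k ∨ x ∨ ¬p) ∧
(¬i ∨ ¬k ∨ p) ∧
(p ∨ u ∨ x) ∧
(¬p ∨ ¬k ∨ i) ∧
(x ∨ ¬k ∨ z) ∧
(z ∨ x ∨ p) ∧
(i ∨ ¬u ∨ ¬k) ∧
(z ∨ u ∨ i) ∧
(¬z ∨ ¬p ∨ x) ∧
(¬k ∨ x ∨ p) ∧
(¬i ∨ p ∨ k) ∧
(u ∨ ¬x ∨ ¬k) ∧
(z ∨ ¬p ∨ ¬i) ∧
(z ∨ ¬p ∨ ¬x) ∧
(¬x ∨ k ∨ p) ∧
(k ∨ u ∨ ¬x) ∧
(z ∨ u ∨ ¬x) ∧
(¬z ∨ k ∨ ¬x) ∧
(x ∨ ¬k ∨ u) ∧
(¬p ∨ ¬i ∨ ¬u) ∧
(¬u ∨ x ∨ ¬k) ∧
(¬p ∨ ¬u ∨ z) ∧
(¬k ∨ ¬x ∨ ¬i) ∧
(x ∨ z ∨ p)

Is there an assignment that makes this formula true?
Yes

Yes, the formula is satisfiable.

One satisfying assignment is: i=False, u=True, z=True, k=False, x=False, p=False

Verification: With this assignment, all 26 clauses evaluate to true.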